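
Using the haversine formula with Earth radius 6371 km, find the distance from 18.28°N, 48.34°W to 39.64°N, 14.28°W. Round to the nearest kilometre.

4037 km

Δλ = -14.28 − -48.34 = 34.06°.
Δφ = 39.64 − 18.28 = 21.36°.
a = sin²(Δφ/2) + cos φ₁ · cos φ₂ · sin²(Δλ/2) = 0.097064.
c = 2·atan2(√a, √(1−a)) = 0.63365 rad → d = 6371·c ≈ 4036.97 km.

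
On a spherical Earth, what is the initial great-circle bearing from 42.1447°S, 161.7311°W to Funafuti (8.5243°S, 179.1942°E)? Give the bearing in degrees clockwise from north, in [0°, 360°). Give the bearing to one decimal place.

328.0°

Δλ = 179.1942 − -161.7311 = 340.9253°; wrapped into (−180°, 180°]: -19.0747°.
θ = atan2( sin Δλ · cos φ₂ , cos φ₁ · sin φ₂ − sin φ₁ · cos φ₂ · cos Δλ )
  = atan2(-0.32319, 0.51725) = -31.998° → normalised to [0°, 360°): 328.002°.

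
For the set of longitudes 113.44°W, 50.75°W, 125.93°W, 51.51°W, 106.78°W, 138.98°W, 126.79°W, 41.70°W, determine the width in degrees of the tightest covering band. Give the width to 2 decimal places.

Sort the longitudes: -138.98°, -126.79°, -125.93°, -113.44°, -106.78°, -51.51°, -50.75°, -41.70°.
Eastward gaps between consecutive values (wrapping around): 12.19°, 0.86°, 12.49°, 6.66°, 55.27°, 0.76°, 9.05°, 262.72°.
Largest gap = 262.72° ⇒ minimal covering band is its complement: 360° − 262.72° = 97.28°.
Band runs from -138.98° eastward to -41.70°.

97.28°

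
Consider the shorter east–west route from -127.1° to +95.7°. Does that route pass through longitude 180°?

Yes

Naïve |95.7 − -127.1| = 222.8° > 180°, so the shorter arc goes the other way round — across 180°.
Signed shortest Δλ = ((95.7 − -127.1 + 180) mod 360) − 180 = -137.2°.
Going west by 137.2° from -127.1° passes through 180° before reaching +95.7°.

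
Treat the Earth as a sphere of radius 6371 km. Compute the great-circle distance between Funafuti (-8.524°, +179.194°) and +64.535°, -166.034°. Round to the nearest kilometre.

8217 km

Δλ = -166.034 − 179.194 = -345.228°; wrapped into (−180°, 180°]: 14.772°.
Δφ = 64.535 − -8.524 = 73.059°.
a = sin²(Δφ/2) + cos φ₁ · cos φ₂ · sin²(Δλ/2) = 0.361334.
c = 2·atan2(√a, √(1−a)) = 1.28978 rad → d = 6371·c ≈ 8217.18 km.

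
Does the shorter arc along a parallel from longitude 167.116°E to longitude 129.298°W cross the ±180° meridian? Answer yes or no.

Yes

Naïve |-129.298 − 167.116| = 296.414° > 180°, so the shorter arc goes the other way round — across 180°.
Signed shortest Δλ = ((-129.298 − 167.116 + 180) mod 360) − 180 = 63.586°.
Going east by 63.586° from +167.116° passes through 180° before reaching -129.298°.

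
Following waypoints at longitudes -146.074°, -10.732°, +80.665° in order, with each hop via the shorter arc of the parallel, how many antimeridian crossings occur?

Leg 1: -146.074° → -10.732°, shortest Δλ = 135.342° (east) — does not cross 180°.
Leg 2: -10.732° → +80.665°, shortest Δλ = 91.397° (east) — does not cross 180°.
Total crossings: 0.

0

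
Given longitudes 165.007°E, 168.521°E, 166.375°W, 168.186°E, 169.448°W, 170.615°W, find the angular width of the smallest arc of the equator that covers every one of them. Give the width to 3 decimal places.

Sort the longitudes: -170.615°, -169.448°, -166.375°, +165.007°, +168.186°, +168.521°.
Eastward gaps between consecutive values (wrapping around): 1.167°, 3.073°, 331.382°, 3.179°, 0.335°, 20.864°.
Largest gap = 331.382° ⇒ minimal covering band is its complement: 360° − 331.382° = 28.618°.
Band runs from +165.007° eastward to -166.375°, crossing the antimeridian.

28.618°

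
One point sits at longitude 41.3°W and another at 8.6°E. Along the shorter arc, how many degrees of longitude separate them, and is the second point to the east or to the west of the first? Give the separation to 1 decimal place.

49.9° east

Raw difference: 8.6 − -41.3 = 49.9°.
Normalise into (−180°, 180°]: 49.9° stays 49.9°.
Positive ⇒ the second point lies to the east; separation 49.9°.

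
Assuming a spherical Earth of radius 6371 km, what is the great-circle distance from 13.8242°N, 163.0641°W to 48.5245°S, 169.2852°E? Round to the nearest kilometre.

Δλ = 169.2852 − -163.0641 = 332.3493°; wrapped into (−180°, 180°]: -27.6507°.
Δφ = -48.5245 − 13.8242 = -62.3487°.
a = sin²(Δφ/2) + cos φ₁ · cos φ₂ · sin²(Δλ/2) = 0.304679.
c = 2·atan2(√a, √(1−a)) = 1.16947 rad → d = 6371·c ≈ 7450.68 km.

7451 km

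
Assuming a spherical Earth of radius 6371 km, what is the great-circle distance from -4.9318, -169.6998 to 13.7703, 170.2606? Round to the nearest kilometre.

Δλ = 170.2606 − -169.6998 = 339.9604°; wrapped into (−180°, 180°]: -20.0396°.
Δφ = 13.7703 − -4.9318 = 18.7021°.
a = sin²(Δφ/2) + cos φ₁ · cos φ₂ · sin²(Δλ/2) = 0.055694.
c = 2·atan2(√a, √(1−a)) = 0.47649 rad → d = 6371·c ≈ 3035.69 km.

3036 km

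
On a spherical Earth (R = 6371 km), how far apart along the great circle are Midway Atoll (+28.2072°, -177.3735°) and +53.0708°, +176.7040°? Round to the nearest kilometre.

2807 km

Δλ = 176.7040 − -177.3735 = 354.0775°; wrapped into (−180°, 180°]: -5.9225°.
Δφ = 53.0708 − 28.2072 = 24.8636°.
a = sin²(Δφ/2) + cos φ₁ · cos φ₂ · sin²(Δλ/2) = 0.047757.
c = 2·atan2(√a, √(1−a)) = 0.44063 rad → d = 6371·c ≈ 2807.22 km.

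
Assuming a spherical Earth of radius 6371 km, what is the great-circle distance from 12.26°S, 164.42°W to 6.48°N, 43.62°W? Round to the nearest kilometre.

Δλ = -43.62 − -164.42 = 120.80°.
Δφ = 6.48 − -12.26 = 18.74°.
a = sin²(Δφ/2) + cos φ₁ · cos φ₂ · sin²(Δλ/2) = 0.760567.
c = 2·atan2(√a, √(1−a)) = 2.11897 rad → d = 6371·c ≈ 13499.99 km.

13500 km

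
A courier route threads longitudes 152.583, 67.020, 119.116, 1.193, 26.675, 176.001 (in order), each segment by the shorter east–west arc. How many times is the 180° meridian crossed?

Leg 1: +152.583° → +67.020°, shortest Δλ = -85.563° (west) — does not cross 180°.
Leg 2: +67.020° → +119.116°, shortest Δλ = 52.096° (east) — does not cross 180°.
Leg 3: +119.116° → +1.193°, shortest Δλ = -117.923° (west) — does not cross 180°.
Leg 4: +1.193° → +26.675°, shortest Δλ = 25.482° (east) — does not cross 180°.
Leg 5: +26.675° → +176.001°, shortest Δλ = 149.326° (east) — does not cross 180°.
Total crossings: 0.

0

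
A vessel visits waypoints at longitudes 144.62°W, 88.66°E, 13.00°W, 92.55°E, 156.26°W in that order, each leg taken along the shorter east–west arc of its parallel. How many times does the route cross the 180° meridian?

2

Leg 1: -144.62° → +88.66°, shortest Δλ = -126.72° (west) — crosses 180°.
Leg 2: +88.66° → -13.00°, shortest Δλ = -101.66° (west) — does not cross 180°.
Leg 3: -13.00° → +92.55°, shortest Δλ = 105.55° (east) — does not cross 180°.
Leg 4: +92.55° → -156.26°, shortest Δλ = 111.19° (east) — crosses 180°.
Total crossings: 2.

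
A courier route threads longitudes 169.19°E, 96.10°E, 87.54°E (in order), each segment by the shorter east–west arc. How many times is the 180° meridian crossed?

0

Leg 1: +169.19° → +96.10°, shortest Δλ = -73.09° (west) — does not cross 180°.
Leg 2: +96.10° → +87.54°, shortest Δλ = -8.56° (west) — does not cross 180°.
Total crossings: 0.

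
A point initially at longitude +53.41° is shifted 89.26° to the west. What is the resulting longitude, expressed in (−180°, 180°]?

-35.85°

Start at +53.41°; shift −89.26° → -35.85°.
-35.85° already lies in (−180°, 180°].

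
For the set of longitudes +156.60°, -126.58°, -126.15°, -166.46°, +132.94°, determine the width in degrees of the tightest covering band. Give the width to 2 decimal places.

100.91°

Sort the longitudes: -166.46°, -126.58°, -126.15°, +132.94°, +156.60°.
Eastward gaps between consecutive values (wrapping around): 39.88°, 0.43°, 259.09°, 23.66°, 36.94°.
Largest gap = 259.09° ⇒ minimal covering band is its complement: 360° − 259.09° = 100.91°.
Band runs from +132.94° eastward to -126.15°, crossing the antimeridian.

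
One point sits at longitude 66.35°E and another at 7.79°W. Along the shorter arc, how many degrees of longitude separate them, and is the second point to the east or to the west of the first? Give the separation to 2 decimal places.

74.14° west

Raw difference: -7.79 − 66.35 = -74.14°.
Normalise into (−180°, 180°]: -74.14° stays -74.14°.
Negative ⇒ the second point lies to the west; separation 74.14°.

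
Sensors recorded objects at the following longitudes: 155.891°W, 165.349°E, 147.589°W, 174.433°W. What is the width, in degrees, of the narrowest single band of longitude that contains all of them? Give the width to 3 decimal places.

Sort the longitudes: -174.433°, -155.891°, -147.589°, +165.349°.
Eastward gaps between consecutive values (wrapping around): 18.542°, 8.302°, 312.938°, 20.218°.
Largest gap = 312.938° ⇒ minimal covering band is its complement: 360° − 312.938° = 47.062°.
Band runs from +165.349° eastward to -147.589°, crossing the antimeridian.

47.062°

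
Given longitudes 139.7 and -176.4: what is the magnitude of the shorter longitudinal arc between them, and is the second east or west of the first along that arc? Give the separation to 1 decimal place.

43.9° east

Raw difference: -176.4 − 139.7 = -316.1°.
Normalise into (−180°, 180°]: -316.1° + 360° = 43.9°.
Positive ⇒ the second point lies to the east; separation 43.9°.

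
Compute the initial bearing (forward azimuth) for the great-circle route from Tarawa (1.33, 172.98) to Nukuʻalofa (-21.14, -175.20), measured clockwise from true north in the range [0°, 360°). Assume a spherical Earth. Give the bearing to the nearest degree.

Δλ = -175.20 − 172.98 = -348.18°; wrapped into (−180°, 180°]: 11.82°.
θ = atan2( sin Δλ · cos φ₂ , cos φ₁ · sin φ₂ − sin φ₁ · cos φ₂ · cos Δλ )
  = atan2(0.19105, -0.38174) = 153.413° → normalised to [0°, 360°): 153.413°.

153°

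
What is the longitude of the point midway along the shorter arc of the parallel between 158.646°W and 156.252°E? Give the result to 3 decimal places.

178.803°E

Signed shortest Δλ from -158.646° to +156.252° is -45.102°.
Midpoint longitude = -158.646° + (-45.102°)/2 = -158.646° − 22.551° = -181.197°.
Normalise into (−180°, 180°]: +178.803°.
(The naïve average (-158.646 + +156.252)/2 = -1.197° is on the wrong side of the globe.)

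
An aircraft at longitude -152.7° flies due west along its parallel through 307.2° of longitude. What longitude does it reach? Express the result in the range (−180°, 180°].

Start at -152.7°; shift −307.2° → -459.9°.
-459.9° lies outside (−180°, 180°]; add 360° → -99.9°.

-99.9°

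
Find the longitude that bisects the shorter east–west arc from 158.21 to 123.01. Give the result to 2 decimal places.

Signed shortest Δλ from +158.21° to +123.01° is -35.20°.
Midpoint longitude = +158.21° + (-35.20°)/2 = +158.21° − 17.60° = +140.61°.

+140.61°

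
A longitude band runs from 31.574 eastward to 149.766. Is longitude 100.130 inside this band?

Yes

Band width going east from +31.574° to +149.766°: ((149.766 − 31.574) mod 360) = 118.192°.
Offset of +100.130° east of the west edge: ((100.130 − 31.574) mod 360) = 68.556°.
68.556° ≤ 118.192° ⇒ inside.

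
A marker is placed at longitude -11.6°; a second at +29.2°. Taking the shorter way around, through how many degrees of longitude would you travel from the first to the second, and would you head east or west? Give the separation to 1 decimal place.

40.8° east

Raw difference: 29.2 − -11.6 = 40.8°.
Normalise into (−180°, 180°]: 40.8° stays 40.8°.
Positive ⇒ the second point lies to the east; separation 40.8°.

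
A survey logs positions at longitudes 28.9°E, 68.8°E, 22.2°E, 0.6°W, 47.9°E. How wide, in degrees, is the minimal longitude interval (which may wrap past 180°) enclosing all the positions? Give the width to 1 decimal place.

Sort the longitudes: -0.6°, +22.2°, +28.9°, +47.9°, +68.8°.
Eastward gaps between consecutive values (wrapping around): 22.8°, 6.7°, 19.0°, 20.9°, 290.6°.
Largest gap = 290.6° ⇒ minimal covering band is its complement: 360° − 290.6° = 69.4°.
Band runs from -0.6° eastward to +68.8°.

69.4°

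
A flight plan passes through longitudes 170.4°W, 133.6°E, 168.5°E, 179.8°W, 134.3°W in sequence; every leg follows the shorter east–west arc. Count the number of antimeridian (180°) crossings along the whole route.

Leg 1: -170.4° → +133.6°, shortest Δλ = -56.0° (west) — crosses 180°.
Leg 2: +133.6° → +168.5°, shortest Δλ = 34.9° (east) — does not cross 180°.
Leg 3: +168.5° → -179.8°, shortest Δλ = 11.7° (east) — crosses 180°.
Leg 4: -179.8° → -134.3°, shortest Δλ = 45.5° (east) — does not cross 180°.
Total crossings: 2.

2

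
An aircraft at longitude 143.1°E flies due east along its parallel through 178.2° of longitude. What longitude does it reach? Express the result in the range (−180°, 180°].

Start at +143.1°; shift +178.2° → +321.3°.
+321.3° lies outside (−180°, 180°]; subtract 360° → -38.7°.

38.7°W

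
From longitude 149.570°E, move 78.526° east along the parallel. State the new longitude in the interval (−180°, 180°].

Start at +149.570°; shift +78.526° → +228.096°.
+228.096° lies outside (−180°, 180°]; subtract 360° → -131.904°.

131.904°W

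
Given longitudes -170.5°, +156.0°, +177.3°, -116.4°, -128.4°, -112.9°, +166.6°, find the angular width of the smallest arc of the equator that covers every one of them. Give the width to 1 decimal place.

91.1°

Sort the longitudes: -170.5°, -128.4°, -116.4°, -112.9°, +156.0°, +166.6°, +177.3°.
Eastward gaps between consecutive values (wrapping around): 42.1°, 12.0°, 3.5°, 268.9°, 10.6°, 10.7°, 12.2°.
Largest gap = 268.9° ⇒ minimal covering band is its complement: 360° − 268.9° = 91.1°.
Band runs from +156.0° eastward to -112.9°, crossing the antimeridian.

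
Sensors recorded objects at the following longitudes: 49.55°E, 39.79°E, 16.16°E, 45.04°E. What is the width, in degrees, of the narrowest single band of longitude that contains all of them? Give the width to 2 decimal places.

33.39°

Sort the longitudes: +16.16°, +39.79°, +45.04°, +49.55°.
Eastward gaps between consecutive values (wrapping around): 23.63°, 5.25°, 4.51°, 326.61°.
Largest gap = 326.61° ⇒ minimal covering band is its complement: 360° − 326.61° = 33.39°.
Band runs from +16.16° eastward to +49.55°.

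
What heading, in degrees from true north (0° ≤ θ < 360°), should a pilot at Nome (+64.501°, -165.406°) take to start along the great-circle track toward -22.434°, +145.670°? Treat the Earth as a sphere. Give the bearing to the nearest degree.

Δλ = 145.670 − -165.406 = 311.076°; wrapped into (−180°, 180°]: -48.924°.
θ = atan2( sin Δλ · cos φ₂ , cos φ₁ · sin φ₂ − sin φ₁ · cos φ₂ · cos Δλ )
  = atan2(-0.69679, -0.71246) = -135.637° → normalised to [0°, 360°): 224.363°.

224°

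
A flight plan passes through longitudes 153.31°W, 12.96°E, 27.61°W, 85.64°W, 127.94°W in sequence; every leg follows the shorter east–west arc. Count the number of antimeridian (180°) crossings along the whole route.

0

Leg 1: -153.31° → +12.96°, shortest Δλ = 166.27° (east) — does not cross 180°.
Leg 2: +12.96° → -27.61°, shortest Δλ = -40.57° (west) — does not cross 180°.
Leg 3: -27.61° → -85.64°, shortest Δλ = -58.03° (west) — does not cross 180°.
Leg 4: -85.64° → -127.94°, shortest Δλ = -42.3° (west) — does not cross 180°.
Total crossings: 0.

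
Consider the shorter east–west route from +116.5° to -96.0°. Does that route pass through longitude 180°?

Naïve |-96.0 − 116.5| = 212.5° > 180°, so the shorter arc goes the other way round — across 180°.
Signed shortest Δλ = ((-96.0 − 116.5 + 180) mod 360) − 180 = 147.5°.
Going east by 147.5° from +116.5° passes through 180° before reaching -96.0°.

Yes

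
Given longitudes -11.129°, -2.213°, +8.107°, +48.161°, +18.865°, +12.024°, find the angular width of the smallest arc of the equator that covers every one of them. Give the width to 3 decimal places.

59.290°

Sort the longitudes: -11.129°, -2.213°, +8.107°, +12.024°, +18.865°, +48.161°.
Eastward gaps between consecutive values (wrapping around): 8.916°, 10.320°, 3.917°, 6.841°, 29.296°, 300.710°.
Largest gap = 300.710° ⇒ minimal covering band is its complement: 360° − 300.710° = 59.290°.
Band runs from -11.129° eastward to +48.161°.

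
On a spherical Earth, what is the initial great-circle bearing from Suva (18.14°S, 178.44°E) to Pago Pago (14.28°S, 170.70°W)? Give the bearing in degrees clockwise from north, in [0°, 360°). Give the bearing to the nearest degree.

71°

Δλ = -170.70 − 178.44 = -349.14°; wrapped into (−180°, 180°]: 10.86°.
θ = atan2( sin Δλ · cos φ₂ , cos φ₁ · sin φ₂ − sin φ₁ · cos φ₂ · cos Δλ )
  = atan2(0.18259, 0.06192) = 71.268° → normalised to [0°, 360°): 71.268°.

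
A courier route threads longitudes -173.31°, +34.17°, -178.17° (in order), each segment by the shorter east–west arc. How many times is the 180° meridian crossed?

Leg 1: -173.31° → +34.17°, shortest Δλ = -152.52° (west) — crosses 180°.
Leg 2: +34.17° → -178.17°, shortest Δλ = 147.66° (east) — crosses 180°.
Total crossings: 2.

2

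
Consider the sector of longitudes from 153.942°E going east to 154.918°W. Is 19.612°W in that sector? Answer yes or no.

No

Band width going east from +153.942° to -154.918°: ((-154.918 − 153.942) mod 360) = 51.140°.
Offset of -19.612° east of the west edge: ((-19.612 − 153.942) mod 360) = 186.446°.
186.446° > 51.140° ⇒ outside.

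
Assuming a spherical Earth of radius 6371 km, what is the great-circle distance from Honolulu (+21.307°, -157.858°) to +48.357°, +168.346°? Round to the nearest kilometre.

Δλ = 168.346 − -157.858 = 326.204°; wrapped into (−180°, 180°]: -33.796°.
Δφ = 48.357 − 21.307 = 27.050°.
a = sin²(Δφ/2) + cos φ₁ · cos φ₂ · sin²(Δλ/2) = 0.106999.
c = 2·atan2(√a, √(1−a)) = 0.66648 rad → d = 6371·c ≈ 4246.15 km.

4246 km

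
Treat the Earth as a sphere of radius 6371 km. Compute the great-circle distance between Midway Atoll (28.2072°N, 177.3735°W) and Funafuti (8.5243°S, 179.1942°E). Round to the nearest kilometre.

4101 km

Δλ = 179.1942 − -177.3735 = 356.5677°; wrapped into (−180°, 180°]: -3.4323°.
Δφ = -8.5243 − 28.2072 = -36.7315°.
a = sin²(Δφ/2) + cos φ₁ · cos φ₂ · sin²(Δλ/2) = 0.100058.
c = 2·atan2(√a, √(1−a)) = 0.64369 rad → d = 6371·c ≈ 4100.98 km.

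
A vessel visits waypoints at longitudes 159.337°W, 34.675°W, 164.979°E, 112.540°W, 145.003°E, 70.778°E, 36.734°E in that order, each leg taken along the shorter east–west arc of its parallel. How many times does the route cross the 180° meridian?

3

Leg 1: -159.337° → -34.675°, shortest Δλ = 124.662° (east) — does not cross 180°.
Leg 2: -34.675° → +164.979°, shortest Δλ = -160.346° (west) — crosses 180°.
Leg 3: +164.979° → -112.540°, shortest Δλ = 82.481° (east) — crosses 180°.
Leg 4: -112.540° → +145.003°, shortest Δλ = -102.457° (west) — crosses 180°.
Leg 5: +145.003° → +70.778°, shortest Δλ = -74.225° (west) — does not cross 180°.
Leg 6: +70.778° → +36.734°, shortest Δλ = -34.044° (west) — does not cross 180°.
Total crossings: 3.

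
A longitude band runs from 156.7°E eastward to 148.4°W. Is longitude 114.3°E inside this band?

No

Band width going east from +156.7° to -148.4°: ((-148.4 − 156.7) mod 360) = 54.9°.
Offset of +114.3° east of the west edge: ((114.3 − 156.7) mod 360) = 317.6°.
317.6° > 54.9° ⇒ outside.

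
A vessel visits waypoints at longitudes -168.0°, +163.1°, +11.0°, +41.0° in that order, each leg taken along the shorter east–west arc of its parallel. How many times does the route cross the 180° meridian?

1

Leg 1: -168.0° → +163.1°, shortest Δλ = -28.9° (west) — crosses 180°.
Leg 2: +163.1° → +11.0°, shortest Δλ = -152.1° (west) — does not cross 180°.
Leg 3: +11.0° → +41.0°, shortest Δλ = 30.0° (east) — does not cross 180°.
Total crossings: 1.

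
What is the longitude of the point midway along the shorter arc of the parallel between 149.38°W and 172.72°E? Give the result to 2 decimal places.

168.33°W

Signed shortest Δλ from -149.38° to +172.72° is -37.90°.
Midpoint longitude = -149.38° + (-37.90°)/2 = -149.38° − 18.95° = -168.33°.
(The naïve average (-149.38 + +172.72)/2 = 11.67° is on the wrong side of the globe.)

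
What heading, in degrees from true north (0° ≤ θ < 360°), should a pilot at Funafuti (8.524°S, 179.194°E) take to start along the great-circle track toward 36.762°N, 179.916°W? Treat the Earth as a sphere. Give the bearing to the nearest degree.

1°

Δλ = -179.916 − 179.194 = -359.110°; wrapped into (−180°, 180°]: 0.890°.
θ = atan2( sin Δλ · cos φ₂ , cos φ₁ · sin φ₂ − sin φ₁ · cos φ₂ · cos Δλ )
  = atan2(0.01244, 0.71061) = 1.003° → normalised to [0°, 360°): 1.003°.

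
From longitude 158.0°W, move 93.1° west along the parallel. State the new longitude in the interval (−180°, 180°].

108.9°E

Start at -158.0°; shift −93.1° → -251.1°.
-251.1° lies outside (−180°, 180°]; add 360° → +108.9°.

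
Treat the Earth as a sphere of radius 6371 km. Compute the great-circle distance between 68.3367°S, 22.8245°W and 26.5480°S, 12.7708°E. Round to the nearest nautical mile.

2813 nmi

Δλ = 12.7708 − -22.8245 = 35.5953°.
Δφ = -26.5480 − -68.3367 = 41.7887°.
a = sin²(Δφ/2) + cos φ₁ · cos φ₂ · sin²(Δλ/2) = 0.158048.
c = 2·atan2(√a, √(1−a)) = 0.81770 rad → d = 6371·c ≈ 5209.54 km ≈ 2812.93 nmi.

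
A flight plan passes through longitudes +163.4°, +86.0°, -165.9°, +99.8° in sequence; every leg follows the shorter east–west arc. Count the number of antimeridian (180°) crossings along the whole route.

2

Leg 1: +163.4° → +86.0°, shortest Δλ = -77.4° (west) — does not cross 180°.
Leg 2: +86.0° → -165.9°, shortest Δλ = 108.1° (east) — crosses 180°.
Leg 3: -165.9° → +99.8°, shortest Δλ = -94.3° (west) — crosses 180°.
Total crossings: 2.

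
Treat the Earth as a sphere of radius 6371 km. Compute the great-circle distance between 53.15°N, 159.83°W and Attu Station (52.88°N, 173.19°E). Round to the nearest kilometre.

Δλ = 173.19 − -159.83 = 333.02°; wrapped into (−180°, 180°]: -26.98°.
Δφ = 52.88 − 53.15 = -0.27°.
a = sin²(Δφ/2) + cos φ₁ · cos φ₂ · sin²(Δλ/2) = 0.019701.
c = 2·atan2(√a, √(1−a)) = 0.28165 rad → d = 6371·c ≈ 1794.38 km.

1794 km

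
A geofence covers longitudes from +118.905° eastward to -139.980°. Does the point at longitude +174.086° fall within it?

Band width going east from +118.905° to -139.980°: ((-139.980 − 118.905) mod 360) = 101.115°.
Offset of +174.086° east of the west edge: ((174.086 − 118.905) mod 360) = 55.181°.
55.181° ≤ 101.115° ⇒ inside.

Yes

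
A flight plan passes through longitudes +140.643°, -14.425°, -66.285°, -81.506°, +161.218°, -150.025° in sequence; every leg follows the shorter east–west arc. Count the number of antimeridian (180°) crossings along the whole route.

2

Leg 1: +140.643° → -14.425°, shortest Δλ = -155.068° (west) — does not cross 180°.
Leg 2: -14.425° → -66.285°, shortest Δλ = -51.86° (west) — does not cross 180°.
Leg 3: -66.285° → -81.506°, shortest Δλ = -15.221° (west) — does not cross 180°.
Leg 4: -81.506° → +161.218°, shortest Δλ = -117.276° (west) — crosses 180°.
Leg 5: +161.218° → -150.025°, shortest Δλ = 48.757° (east) — crosses 180°.
Total crossings: 2.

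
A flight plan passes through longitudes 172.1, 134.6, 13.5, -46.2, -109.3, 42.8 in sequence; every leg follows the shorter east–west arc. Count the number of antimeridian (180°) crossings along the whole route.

Leg 1: +172.1° → +134.6°, shortest Δλ = -37.5° (west) — does not cross 180°.
Leg 2: +134.6° → +13.5°, shortest Δλ = -121.1° (west) — does not cross 180°.
Leg 3: +13.5° → -46.2°, shortest Δλ = -59.7° (west) — does not cross 180°.
Leg 4: -46.2° → -109.3°, shortest Δλ = -63.1° (west) — does not cross 180°.
Leg 5: -109.3° → +42.8°, shortest Δλ = 152.1° (east) — does not cross 180°.
Total crossings: 0.

0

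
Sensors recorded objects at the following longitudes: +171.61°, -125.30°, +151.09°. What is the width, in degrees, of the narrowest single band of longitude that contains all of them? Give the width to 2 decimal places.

83.61°

Sort the longitudes: -125.30°, +151.09°, +171.61°.
Eastward gaps between consecutive values (wrapping around): 276.39°, 20.52°, 63.09°.
Largest gap = 276.39° ⇒ minimal covering band is its complement: 360° − 276.39° = 83.61°.
Band runs from +151.09° eastward to -125.30°, crossing the antimeridian.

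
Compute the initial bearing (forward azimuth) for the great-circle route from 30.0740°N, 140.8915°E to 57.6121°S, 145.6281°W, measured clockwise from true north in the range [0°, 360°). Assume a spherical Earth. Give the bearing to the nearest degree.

Δλ = -145.6281 − 140.8915 = -286.5196°; wrapped into (−180°, 180°]: 73.4804°.
θ = atan2( sin Δλ · cos φ₂ , cos φ₁ · sin φ₂ − sin φ₁ · cos φ₂ · cos Δλ )
  = atan2(0.51354, -0.80709) = 147.532° → normalised to [0°, 360°): 147.532°.

148°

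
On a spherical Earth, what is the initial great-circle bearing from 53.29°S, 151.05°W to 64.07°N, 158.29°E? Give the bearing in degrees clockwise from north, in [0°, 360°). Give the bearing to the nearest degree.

Δλ = 158.29 − -151.05 = 309.34°; wrapped into (−180°, 180°]: -50.66°.
θ = atan2( sin Δλ · cos φ₂ , cos φ₁ · sin φ₂ − sin φ₁ · cos φ₂ · cos Δλ )
  = atan2(-0.33819, 0.75981) = -23.994° → normalised to [0°, 360°): 336.006°.

336°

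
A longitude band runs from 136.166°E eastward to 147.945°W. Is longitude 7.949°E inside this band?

Band width going east from +136.166° to -147.945°: ((-147.945 − 136.166) mod 360) = 75.889°.
Offset of +7.949° east of the west edge: ((7.949 − 136.166) mod 360) = 231.783°.
231.783° > 75.889° ⇒ outside.

No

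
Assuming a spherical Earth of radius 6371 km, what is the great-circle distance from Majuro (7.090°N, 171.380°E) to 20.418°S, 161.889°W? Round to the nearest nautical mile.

Δλ = -161.889 − 171.380 = -333.269°; wrapped into (−180°, 180°]: 26.731°.
Δφ = -20.418 − 7.090 = -27.508°.
a = sin²(Δφ/2) + cos φ₁ · cos φ₂ · sin²(Δλ/2) = 0.106223.
c = 2·atan2(√a, √(1−a)) = 0.66397 rad → d = 6371·c ≈ 4230.12 km ≈ 2284.08 nmi.

2284 nmi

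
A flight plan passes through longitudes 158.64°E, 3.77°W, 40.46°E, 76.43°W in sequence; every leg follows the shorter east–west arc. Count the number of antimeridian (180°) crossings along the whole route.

Leg 1: +158.64° → -3.77°, shortest Δλ = -162.41° (west) — does not cross 180°.
Leg 2: -3.77° → +40.46°, shortest Δλ = 44.23° (east) — does not cross 180°.
Leg 3: +40.46° → -76.43°, shortest Δλ = -116.89° (west) — does not cross 180°.
Total crossings: 0.

0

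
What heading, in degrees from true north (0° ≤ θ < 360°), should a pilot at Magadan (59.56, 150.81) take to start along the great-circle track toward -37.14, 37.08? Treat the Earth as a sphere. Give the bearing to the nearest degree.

268°

Δλ = 37.08 − 150.81 = -113.73°.
θ = atan2( sin Δλ · cos φ₂ , cos φ₁ · sin φ₂ − sin φ₁ · cos φ₂ · cos Δλ )
  = atan2(-0.72976, -0.02931) = -92.300° → normalised to [0°, 360°): 267.700°.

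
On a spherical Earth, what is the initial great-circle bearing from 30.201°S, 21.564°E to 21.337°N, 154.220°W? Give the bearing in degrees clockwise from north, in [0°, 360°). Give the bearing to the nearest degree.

Δλ = -154.220 − 21.564 = -175.784°.
θ = atan2( sin Δλ · cos φ₂ , cos φ₁ · sin φ₂ − sin φ₁ · cos φ₂ · cos Δλ )
  = atan2(-0.06848, -0.15282) = -155.863° → normalised to [0°, 360°): 204.137°.

204°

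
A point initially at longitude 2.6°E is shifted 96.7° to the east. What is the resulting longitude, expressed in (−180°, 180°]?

99.3°E

Start at +2.6°; shift +96.7° → +99.3°.
+99.3° already lies in (−180°, 180°].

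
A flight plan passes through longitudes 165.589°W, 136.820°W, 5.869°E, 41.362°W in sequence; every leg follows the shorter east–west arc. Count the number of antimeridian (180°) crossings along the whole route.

0

Leg 1: -165.589° → -136.820°, shortest Δλ = 28.769° (east) — does not cross 180°.
Leg 2: -136.820° → +5.869°, shortest Δλ = 142.689° (east) — does not cross 180°.
Leg 3: +5.869° → -41.362°, shortest Δλ = -47.231° (west) — does not cross 180°.
Total crossings: 0.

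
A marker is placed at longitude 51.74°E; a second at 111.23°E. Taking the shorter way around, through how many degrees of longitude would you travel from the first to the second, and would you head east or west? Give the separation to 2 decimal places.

Raw difference: 111.23 − 51.74 = 59.49°.
Normalise into (−180°, 180°]: 59.49° stays 59.49°.
Positive ⇒ the second point lies to the east; separation 59.49°.

59.49° east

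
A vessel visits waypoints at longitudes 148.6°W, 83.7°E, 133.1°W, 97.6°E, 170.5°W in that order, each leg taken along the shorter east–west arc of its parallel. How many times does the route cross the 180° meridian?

4

Leg 1: -148.6° → +83.7°, shortest Δλ = -127.7° (west) — crosses 180°.
Leg 2: +83.7° → -133.1°, shortest Δλ = 143.2° (east) — crosses 180°.
Leg 3: -133.1° → +97.6°, shortest Δλ = -129.3° (west) — crosses 180°.
Leg 4: +97.6° → -170.5°, shortest Δλ = 91.9° (east) — crosses 180°.
Total crossings: 4.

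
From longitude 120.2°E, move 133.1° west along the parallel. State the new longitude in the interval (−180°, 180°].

12.9°W

Start at +120.2°; shift −133.1° → -12.9°.
-12.9° already lies in (−180°, 180°].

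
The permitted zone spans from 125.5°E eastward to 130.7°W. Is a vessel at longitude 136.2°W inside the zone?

Band width going east from +125.5° to -130.7°: ((-130.7 − 125.5) mod 360) = 103.8°.
Offset of -136.2° east of the west edge: ((-136.2 − 125.5) mod 360) = 98.3°.
98.3° ≤ 103.8° ⇒ inside.

Yes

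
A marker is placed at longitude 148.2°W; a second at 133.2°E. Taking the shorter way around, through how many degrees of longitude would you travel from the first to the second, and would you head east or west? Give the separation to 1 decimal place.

Raw difference: 133.2 − -148.2 = 281.4°.
Normalise into (−180°, 180°]: 281.4° − 360° = -78.6°.
Negative ⇒ the second point lies to the west; separation 78.6°.

78.6° west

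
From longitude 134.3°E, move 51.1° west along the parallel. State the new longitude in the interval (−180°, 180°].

Start at +134.3°; shift −51.1° → +83.2°.
+83.2° already lies in (−180°, 180°].

83.2°E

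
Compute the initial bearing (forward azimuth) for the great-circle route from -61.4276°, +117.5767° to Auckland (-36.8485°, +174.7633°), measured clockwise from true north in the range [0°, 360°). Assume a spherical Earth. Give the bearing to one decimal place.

82.0°

Δλ = 174.7633 − 117.5767 = 57.1866°.
θ = atan2( sin Δλ · cos φ₂ , cos φ₁ · sin φ₂ − sin φ₁ · cos φ₂ · cos Δλ )
  = atan2(0.67254, 0.09401) = 82.042° → normalised to [0°, 360°): 82.042°.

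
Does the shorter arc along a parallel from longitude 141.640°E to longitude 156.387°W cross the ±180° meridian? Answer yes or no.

Naïve |-156.387 − 141.640| = 298.027° > 180°, so the shorter arc goes the other way round — across 180°.
Signed shortest Δλ = ((-156.387 − 141.640 + 180) mod 360) − 180 = 61.973°.
Going east by 61.973° from +141.640° passes through 180° before reaching -156.387°.

Yes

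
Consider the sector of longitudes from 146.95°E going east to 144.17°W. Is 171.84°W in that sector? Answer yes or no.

Band width going east from +146.95° to -144.17°: ((-144.17 − 146.95) mod 360) = 68.88°.
Offset of -171.84° east of the west edge: ((-171.84 − 146.95) mod 360) = 41.21°.
41.21° ≤ 68.88° ⇒ inside.

Yes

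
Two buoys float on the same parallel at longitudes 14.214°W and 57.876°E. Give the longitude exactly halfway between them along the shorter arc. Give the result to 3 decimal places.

21.831°E

Signed shortest Δλ from -14.214° to +57.876° is +72.090°.
Midpoint longitude = -14.214° + (+72.090°)/2 = -14.214° + 36.045° = +21.831°.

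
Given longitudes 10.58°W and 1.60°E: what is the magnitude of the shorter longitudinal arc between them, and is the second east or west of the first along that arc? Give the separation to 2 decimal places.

12.18° east

Raw difference: 1.60 − -10.58 = 12.18°.
Normalise into (−180°, 180°]: 12.18° stays 12.18°.
Positive ⇒ the second point lies to the east; separation 12.18°.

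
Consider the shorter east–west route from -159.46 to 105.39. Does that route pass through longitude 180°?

Yes

Naïve |105.39 − -159.46| = 264.85° > 180°, so the shorter arc goes the other way round — across 180°.
Signed shortest Δλ = ((105.39 − -159.46 + 180) mod 360) − 180 = -95.15°.
Going west by 95.15° from -159.46° passes through 180° before reaching +105.39°.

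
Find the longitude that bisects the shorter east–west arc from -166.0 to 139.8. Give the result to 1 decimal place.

Signed shortest Δλ from -166.0° to +139.8° is -54.2°.
Midpoint longitude = -166.0° + (-54.2°)/2 = -166.0° − 27.1° = -193.1°.
Normalise into (−180°, 180°]: +166.9°.
(The naïve average (-166.0 + +139.8)/2 = -13.1° is on the wrong side of the globe.)

+166.9°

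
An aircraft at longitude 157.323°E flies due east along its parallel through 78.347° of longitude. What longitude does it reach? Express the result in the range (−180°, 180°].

Start at +157.323°; shift +78.347° → +235.670°.
+235.670° lies outside (−180°, 180°]; subtract 360° → -124.330°.

124.330°W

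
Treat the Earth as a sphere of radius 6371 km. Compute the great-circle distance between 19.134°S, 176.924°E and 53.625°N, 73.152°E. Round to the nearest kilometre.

Δλ = 73.152 − 176.924 = -103.772°.
Δφ = 53.625 − -19.134 = 72.759°.
a = sin²(Δφ/2) + cos φ₁ · cos φ₂ · sin²(Δλ/2) = 0.698648.
c = 2·atan2(√a, √(1−a)) = 1.97937 rad → d = 6371·c ≈ 12610.54 km.

12611 km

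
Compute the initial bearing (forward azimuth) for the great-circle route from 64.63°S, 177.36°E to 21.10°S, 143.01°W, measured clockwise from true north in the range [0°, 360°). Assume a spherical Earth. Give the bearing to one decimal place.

Δλ = -143.01 − 177.36 = -320.37°; wrapped into (−180°, 180°]: 39.63°.
θ = atan2( sin Δλ · cos φ₂ , cos φ₁ · sin φ₂ − sin φ₁ · cos φ₂ · cos Δλ )
  = atan2(0.59506, 0.49500) = 50.245° → normalised to [0°, 360°): 50.245°.

50.2°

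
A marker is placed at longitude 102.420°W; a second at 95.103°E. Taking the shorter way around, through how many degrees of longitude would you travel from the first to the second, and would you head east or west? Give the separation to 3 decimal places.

162.477° west

Raw difference: 95.103 − -102.420 = 197.523°.
Normalise into (−180°, 180°]: 197.523° − 360° = -162.477°.
Negative ⇒ the second point lies to the west; separation 162.477°.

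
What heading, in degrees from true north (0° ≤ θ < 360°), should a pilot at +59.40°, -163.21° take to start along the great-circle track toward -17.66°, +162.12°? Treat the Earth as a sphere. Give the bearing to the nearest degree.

Δλ = 162.12 − -163.21 = 325.33°; wrapped into (−180°, 180°]: -34.67°.
θ = atan2( sin Δλ · cos φ₂ , cos φ₁ · sin φ₂ − sin φ₁ · cos φ₂ · cos Δλ )
  = atan2(-0.54204, -0.82898) = -146.821° → normalised to [0°, 360°): 213.179°.

213°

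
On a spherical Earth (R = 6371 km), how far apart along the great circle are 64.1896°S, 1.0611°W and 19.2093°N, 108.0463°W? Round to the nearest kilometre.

12743 km

Δλ = -108.0463 − -1.0611 = -106.9852°.
Δφ = 19.2093 − -64.1896 = 83.3989°.
a = sin²(Δφ/2) + cos φ₁ · cos φ₂ · sin²(Δλ/2) = 0.708152.
c = 2·atan2(√a, √(1−a)) = 2.00017 rad → d = 6371·c ≈ 12743.11 km.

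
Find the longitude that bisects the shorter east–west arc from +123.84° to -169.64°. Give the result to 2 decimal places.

+157.10°

Signed shortest Δλ from +123.84° to -169.64° is +66.52°.
Midpoint longitude = +123.84° + (+66.52°)/2 = +123.84° + 33.26° = +157.10°.
(The naïve average (+123.84 + -169.64)/2 = -22.9° is on the wrong side of the globe.)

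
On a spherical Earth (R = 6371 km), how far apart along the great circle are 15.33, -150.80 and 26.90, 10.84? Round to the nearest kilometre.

14918 km

Δλ = 10.84 − -150.80 = 161.64°.
Δφ = 26.90 − 15.33 = 11.57°.
a = sin²(Δφ/2) + cos φ₁ · cos φ₂ · sin²(Δλ/2) = 0.848336.
c = 2·atan2(√a, √(1−a)) = 2.34154 rad → d = 6371·c ≈ 14917.98 km.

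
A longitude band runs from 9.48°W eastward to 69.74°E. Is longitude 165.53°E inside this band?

Band width going east from -9.48° to +69.74°: ((69.74 − -9.48) mod 360) = 79.22°.
Offset of +165.53° east of the west edge: ((165.53 − -9.48) mod 360) = 175.01°.
175.01° > 79.22° ⇒ outside.

No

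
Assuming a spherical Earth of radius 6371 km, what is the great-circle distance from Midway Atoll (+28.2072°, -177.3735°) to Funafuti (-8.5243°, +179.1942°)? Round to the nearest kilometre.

Δλ = 179.1942 − -177.3735 = 356.5677°; wrapped into (−180°, 180°]: -3.4323°.
Δφ = -8.5243 − 28.2072 = -36.7315°.
a = sin²(Δφ/2) + cos φ₁ · cos φ₂ · sin²(Δλ/2) = 0.100058.
c = 2·atan2(√a, √(1−a)) = 0.64369 rad → d = 6371·c ≈ 4100.98 km.

4101 km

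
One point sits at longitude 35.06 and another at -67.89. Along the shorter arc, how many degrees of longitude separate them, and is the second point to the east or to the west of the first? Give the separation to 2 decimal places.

102.95° west

Raw difference: -67.89 − 35.06 = -102.95°.
Normalise into (−180°, 180°]: -102.95° stays -102.95°.
Negative ⇒ the second point lies to the west; separation 102.95°.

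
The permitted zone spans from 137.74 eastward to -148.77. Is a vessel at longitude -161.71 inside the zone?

Yes

Band width going east from +137.74° to -148.77°: ((-148.77 − 137.74) mod 360) = 73.49°.
Offset of -161.71° east of the west edge: ((-161.71 − 137.74) mod 360) = 60.55°.
60.55° ≤ 73.49° ⇒ inside.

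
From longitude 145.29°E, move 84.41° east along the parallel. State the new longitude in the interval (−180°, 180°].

Start at +145.29°; shift +84.41° → +229.70°.
+229.70° lies outside (−180°, 180°]; subtract 360° → -130.30°.

130.30°W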